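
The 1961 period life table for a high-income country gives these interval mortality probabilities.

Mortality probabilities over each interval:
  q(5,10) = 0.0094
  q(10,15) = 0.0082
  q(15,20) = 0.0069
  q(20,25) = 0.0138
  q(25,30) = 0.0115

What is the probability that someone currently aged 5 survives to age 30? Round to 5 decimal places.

0.95117

P(survive 5→30) = (1 − 0.0094) × (1 − 0.0082) × (1 − 0.0069) × (1 − 0.0138) × (1 − 0.0115).
= 0.9906 × 0.9918 × 0.9931 × 0.9862 × 0.9885 = 0.951168.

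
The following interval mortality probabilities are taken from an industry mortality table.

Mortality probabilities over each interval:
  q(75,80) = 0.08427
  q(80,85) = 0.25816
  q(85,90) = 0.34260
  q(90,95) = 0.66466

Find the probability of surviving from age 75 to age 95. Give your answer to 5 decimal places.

0.14976

P(survive 75→95) = (1 − 0.08427) × (1 − 0.25816) × (1 − 0.34260) × (1 − 0.66466).
= 0.91573 × 0.74184 × 0.65740 × 0.33534 = 0.149759.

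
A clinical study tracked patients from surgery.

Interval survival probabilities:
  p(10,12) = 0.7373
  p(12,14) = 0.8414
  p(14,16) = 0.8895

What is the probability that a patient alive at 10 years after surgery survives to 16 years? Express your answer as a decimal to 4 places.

0.5518

Chaining the interval survival probabilities: 0.7373 × 0.8414 × 0.8895.
= 0.551814.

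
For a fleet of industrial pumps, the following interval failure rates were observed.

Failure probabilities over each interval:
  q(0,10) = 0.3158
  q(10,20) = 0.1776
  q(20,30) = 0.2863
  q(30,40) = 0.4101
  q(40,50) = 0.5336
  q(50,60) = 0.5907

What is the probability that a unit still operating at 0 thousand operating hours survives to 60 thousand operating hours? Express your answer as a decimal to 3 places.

0.045

Chaining the interval survival probabilities: (1 − 0.3158) × (1 − 0.1776) × (1 − 0.2863) × (1 − 0.4101) × (1 − 0.5336) × (1 − 0.5907).
= 0.6842 × 0.8224 × 0.7137 × 0.5899 × 0.4664 × 0.4093 = 0.045223.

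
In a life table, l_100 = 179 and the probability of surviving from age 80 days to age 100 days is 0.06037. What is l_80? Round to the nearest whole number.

l_80 = l_100 / p = 179 / 0.06037 = 2965.

2965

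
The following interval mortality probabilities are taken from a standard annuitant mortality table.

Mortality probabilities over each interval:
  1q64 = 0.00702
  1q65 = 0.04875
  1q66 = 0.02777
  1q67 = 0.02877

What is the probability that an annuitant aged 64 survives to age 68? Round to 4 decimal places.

0.8919

The overall survival probability is (1 − 0.00702) × (1 − 0.04875) × (1 − 0.02777) × (1 − 0.02877).
= 0.99298 × 0.95125 × 0.97223 × 0.97123 = 0.891921.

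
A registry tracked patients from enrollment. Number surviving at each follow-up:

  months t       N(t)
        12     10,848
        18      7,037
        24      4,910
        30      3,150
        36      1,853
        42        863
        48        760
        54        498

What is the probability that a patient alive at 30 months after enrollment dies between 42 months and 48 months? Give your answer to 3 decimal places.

This is the probability of reaching 42 but not 48, conditional on being alive at 30: (N(42) − N(48)) / N(30).
= (863 − 760) / 3,150 = 103 / 3,150 = 0.032698.

0.033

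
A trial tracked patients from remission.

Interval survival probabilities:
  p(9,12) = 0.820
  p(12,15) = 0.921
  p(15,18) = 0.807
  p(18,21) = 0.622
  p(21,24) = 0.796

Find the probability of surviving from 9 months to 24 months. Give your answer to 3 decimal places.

P(survive 9→24) = 0.820 × 0.921 × 0.807 × 0.622 × 0.796.
= 0.301752.

0.302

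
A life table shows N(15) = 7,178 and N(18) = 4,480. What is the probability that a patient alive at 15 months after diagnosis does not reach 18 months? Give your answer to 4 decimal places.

0.3759

P(die before 18 | alive at 15) = 1 − N(18)/N(15) = 1 − 4,480/7,178 = (2,698)/7,178 = 0.375871.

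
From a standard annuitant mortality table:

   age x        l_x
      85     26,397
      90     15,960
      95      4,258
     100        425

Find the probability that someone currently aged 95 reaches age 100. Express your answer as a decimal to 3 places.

We want 5p95 = l_100/l_95.
The conditional survival probability is l_100/l_95 = 425/4,258 = 0.099812.

0.100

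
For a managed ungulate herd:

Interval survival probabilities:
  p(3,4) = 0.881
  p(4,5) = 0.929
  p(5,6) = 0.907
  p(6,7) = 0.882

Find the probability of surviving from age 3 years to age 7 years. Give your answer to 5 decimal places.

Survival from 3 to 7 is the product of surviving each interval: 0.881 × 0.929 × 0.907 × 0.882.
= 0.654738.

0.65474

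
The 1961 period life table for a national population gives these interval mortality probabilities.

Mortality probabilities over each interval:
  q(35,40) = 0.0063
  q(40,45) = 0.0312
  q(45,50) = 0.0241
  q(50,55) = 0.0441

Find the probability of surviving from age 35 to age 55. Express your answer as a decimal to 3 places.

0.898

Chaining the interval survival probabilities: (1 − 0.0063) × (1 − 0.0312) × (1 − 0.0241) × (1 − 0.0441).
= 0.9937 × 0.9688 × 0.9759 × 0.9559 = 0.898064.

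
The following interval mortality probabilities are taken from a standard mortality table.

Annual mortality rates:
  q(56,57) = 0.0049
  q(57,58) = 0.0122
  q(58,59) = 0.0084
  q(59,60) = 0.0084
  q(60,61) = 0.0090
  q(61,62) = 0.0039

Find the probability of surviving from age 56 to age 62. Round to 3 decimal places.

0.954

P(survive 56→62) = (1 − 0.0049) × (1 − 0.0122) × (1 − 0.0084) × (1 − 0.0084) × (1 − 0.0090) × (1 − 0.0039).
= 0.9951 × 0.9878 × 0.9916 × 0.9916 × 0.9910 × 0.9961 = 0.954081.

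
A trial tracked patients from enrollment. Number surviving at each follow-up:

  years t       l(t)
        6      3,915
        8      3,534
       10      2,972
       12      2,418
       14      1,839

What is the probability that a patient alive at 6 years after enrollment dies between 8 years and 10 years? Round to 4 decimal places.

This is the probability of reaching 8 but not 10, conditional on being alive at 6: (l(8) − l(10)) / l(6).
= (3,534 − 2,972) / 3,915 = 562 / 3,915 = 0.143550.

0.1436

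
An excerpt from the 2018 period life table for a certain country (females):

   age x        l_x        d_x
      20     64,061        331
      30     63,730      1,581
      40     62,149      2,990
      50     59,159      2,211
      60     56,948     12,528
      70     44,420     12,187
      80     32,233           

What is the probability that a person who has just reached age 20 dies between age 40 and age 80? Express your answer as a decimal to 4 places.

This is the probability of reaching 40 but not 80, conditional on being alive at 20: (l_40 − l_80) / l_20.
= (62,149 − 32,233) / 64,061 = 29,916 / 64,061 = 0.466992.

0.4670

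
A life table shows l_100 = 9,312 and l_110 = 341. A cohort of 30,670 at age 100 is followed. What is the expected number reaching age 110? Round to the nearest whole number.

The relevant probability is 341/9,312 = 0.036619.
Expected number = 30,670 × 0.036619 = 1123.

1123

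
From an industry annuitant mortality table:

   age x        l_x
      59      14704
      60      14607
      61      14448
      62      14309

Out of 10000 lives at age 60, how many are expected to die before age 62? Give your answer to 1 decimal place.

The relevant probability is 1 − 14309/14607 = 0.020401.
Expected number = 10000 × 0.020401 = 204.0.

204.0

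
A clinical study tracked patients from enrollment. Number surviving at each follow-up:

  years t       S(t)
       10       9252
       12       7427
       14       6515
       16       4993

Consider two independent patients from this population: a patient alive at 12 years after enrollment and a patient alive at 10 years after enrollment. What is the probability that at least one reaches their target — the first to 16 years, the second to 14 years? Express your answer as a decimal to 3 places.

0.903

p₁ = S(16)/S(12) = 4993/7427 = 0.672277; p₂ = S(14)/S(10) = 6515/9252 = 0.704172.
P(at least one) = 1 − (1−p₁)(1−p₂) = 1 − 0.327723 × 0.295828 = 0.903050.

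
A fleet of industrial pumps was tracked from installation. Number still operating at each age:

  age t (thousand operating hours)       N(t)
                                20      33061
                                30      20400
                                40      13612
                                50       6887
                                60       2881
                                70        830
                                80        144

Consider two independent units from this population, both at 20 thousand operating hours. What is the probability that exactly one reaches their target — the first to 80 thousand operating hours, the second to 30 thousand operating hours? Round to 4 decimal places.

p₁ = N(80)/N(20) = 144/33061 = 0.004356; p₂ = N(30)/N(20) = 20400/33061 = 0.617041.
P(exactly one) = p₁(1−p₂) + (1−p₁)p₂ = 0.001668 + 0.614353 = 0.616021.

0.6160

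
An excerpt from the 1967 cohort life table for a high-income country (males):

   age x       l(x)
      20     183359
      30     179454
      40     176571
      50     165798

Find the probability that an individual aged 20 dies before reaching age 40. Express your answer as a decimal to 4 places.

0.0370

P(die before 40 | alive at 20) = 1 − l(40)/l(20) = 1 − 176571/183359 = (6788)/183359 = 0.037020.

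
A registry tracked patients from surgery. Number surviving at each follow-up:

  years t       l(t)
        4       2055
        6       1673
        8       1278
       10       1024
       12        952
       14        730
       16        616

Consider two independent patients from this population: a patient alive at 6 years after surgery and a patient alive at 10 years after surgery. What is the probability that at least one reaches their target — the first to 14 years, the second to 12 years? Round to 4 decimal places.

0.9604

p₁ = l(14)/l(6) = 730/1673 = 0.436342; p₂ = l(12)/l(10) = 952/1024 = 0.929688.
P(at least one) = 1 − (1−p₁)(1−p₂) = 1 − 0.563658 × 0.070312 = 0.960368.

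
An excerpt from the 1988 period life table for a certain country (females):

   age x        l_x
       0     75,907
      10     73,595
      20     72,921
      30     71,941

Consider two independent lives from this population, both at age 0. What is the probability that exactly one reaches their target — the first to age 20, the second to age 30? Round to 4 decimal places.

0.0875

p₁ = l_20/l_0 = 72,921/75,907 = 0.960662; p₂ = l_30/l_0 = 71,941/75,907 = 0.947752.
P(exactly one) = p₁(1−p₂) + (1−p₁)p₂ = 0.050193 + 0.037283 = 0.087475.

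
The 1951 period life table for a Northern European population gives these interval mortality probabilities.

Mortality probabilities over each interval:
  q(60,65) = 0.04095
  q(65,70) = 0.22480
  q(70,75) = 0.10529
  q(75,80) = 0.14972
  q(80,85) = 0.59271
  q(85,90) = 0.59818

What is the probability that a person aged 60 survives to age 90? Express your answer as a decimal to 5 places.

P(survive 60→90) = (1 − 0.04095) × (1 − 0.22480) × (1 − 0.10529) × (1 − 0.14972) × (1 − 0.59271) × (1 − 0.59818).
= 0.95905 × 0.77520 × 0.89471 × 0.85028 × 0.40729 × 0.40182 = 0.092562.

0.09256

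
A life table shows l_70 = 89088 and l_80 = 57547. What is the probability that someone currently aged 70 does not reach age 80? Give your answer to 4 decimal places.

0.3540

P(die before 80 | alive at 70) = 1 − l_80/l_70 = 1 − 57547/89088 = (31541)/89088 = 0.354043.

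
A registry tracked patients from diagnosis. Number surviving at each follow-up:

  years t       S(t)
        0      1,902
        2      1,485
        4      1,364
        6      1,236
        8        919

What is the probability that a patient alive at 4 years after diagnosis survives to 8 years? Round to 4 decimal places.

The conditional survival probability is S(8)/S(4) = 919/1,364 = 0.673754.

0.6738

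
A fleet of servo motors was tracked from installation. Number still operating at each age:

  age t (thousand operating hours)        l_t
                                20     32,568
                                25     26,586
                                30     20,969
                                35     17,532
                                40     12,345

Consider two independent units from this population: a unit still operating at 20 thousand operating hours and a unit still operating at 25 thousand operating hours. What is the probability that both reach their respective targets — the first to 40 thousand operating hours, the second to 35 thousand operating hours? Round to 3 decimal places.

0.250

p₁ = l_40/l_20 = 12,345/32,568 = 0.379053; p₂ = l_35/l_25 = 17,532/26,586 = 0.659445.
P(both) = p₁ × p₂ = 0.379053 × 0.659445 = 0.249965.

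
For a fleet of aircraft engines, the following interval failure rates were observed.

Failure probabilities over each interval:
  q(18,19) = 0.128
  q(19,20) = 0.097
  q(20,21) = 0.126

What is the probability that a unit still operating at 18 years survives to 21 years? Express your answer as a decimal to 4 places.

0.6882

P(survive 18→21) = (1 − 0.128) × (1 − 0.097) × (1 − 0.126).
= 0.872 × 0.903 × 0.874 = 0.688202.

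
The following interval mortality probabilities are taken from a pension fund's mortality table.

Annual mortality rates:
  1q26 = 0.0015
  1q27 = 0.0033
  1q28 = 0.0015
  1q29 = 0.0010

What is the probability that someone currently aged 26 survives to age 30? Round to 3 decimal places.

0.993

Survival from 26 to 30 is the product of surviving each interval: (1 − 0.0015) × (1 − 0.0033) × (1 − 0.0015) × (1 − 0.0010).
= 0.9985 × 0.9967 × 0.9985 × 0.9990 = 0.992718.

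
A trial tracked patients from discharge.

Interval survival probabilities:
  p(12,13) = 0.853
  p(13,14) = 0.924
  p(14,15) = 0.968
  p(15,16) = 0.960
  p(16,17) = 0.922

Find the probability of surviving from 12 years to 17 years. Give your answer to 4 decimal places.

0.6753

Chaining the interval survival probabilities: 0.853 × 0.924 × 0.968 × 0.960 × 0.922.
= 0.675303.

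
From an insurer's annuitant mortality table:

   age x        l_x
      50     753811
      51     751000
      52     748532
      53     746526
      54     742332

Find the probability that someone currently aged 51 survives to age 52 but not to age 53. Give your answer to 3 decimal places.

0.003

This is the probability of reaching 52 but not 53, conditional on being alive at 51: (l_52 − l_53) / l_51.
= (748532 − 746526) / 751000 = 2006 / 751000 = 0.002671.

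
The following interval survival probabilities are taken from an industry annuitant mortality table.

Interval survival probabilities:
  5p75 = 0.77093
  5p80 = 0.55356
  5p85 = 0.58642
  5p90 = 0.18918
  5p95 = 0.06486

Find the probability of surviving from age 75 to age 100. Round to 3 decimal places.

The overall survival probability is 0.77093 × 0.55356 × 0.58642 × 0.18918 × 0.06486.
= 0.003071.

0.003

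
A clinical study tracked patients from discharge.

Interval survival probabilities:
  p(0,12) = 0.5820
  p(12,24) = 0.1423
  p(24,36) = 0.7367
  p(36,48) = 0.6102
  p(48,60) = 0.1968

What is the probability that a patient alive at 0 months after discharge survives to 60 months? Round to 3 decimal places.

0.007

Chaining the interval survival probabilities: 0.5820 × 0.1423 × 0.7367 × 0.6102 × 0.1968.
= 0.007327.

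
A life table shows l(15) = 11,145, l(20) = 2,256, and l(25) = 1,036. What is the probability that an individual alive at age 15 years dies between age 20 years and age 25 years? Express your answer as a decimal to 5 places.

This is the probability of reaching 20 but not 25, conditional on being alive at 15: (l(20) − l(25)) / l(15).
= (2,256 − 1,036) / 11,145 = 1,220 / 11,145 = 0.109466.

0.10947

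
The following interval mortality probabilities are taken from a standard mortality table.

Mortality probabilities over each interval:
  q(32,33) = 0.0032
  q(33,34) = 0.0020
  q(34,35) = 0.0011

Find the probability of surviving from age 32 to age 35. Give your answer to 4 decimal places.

0.9937

P(survive 32→35) = (1 − 0.0032) × (1 − 0.0020) × (1 − 0.0011).
= 0.9968 × 0.9980 × 0.9989 = 0.993712.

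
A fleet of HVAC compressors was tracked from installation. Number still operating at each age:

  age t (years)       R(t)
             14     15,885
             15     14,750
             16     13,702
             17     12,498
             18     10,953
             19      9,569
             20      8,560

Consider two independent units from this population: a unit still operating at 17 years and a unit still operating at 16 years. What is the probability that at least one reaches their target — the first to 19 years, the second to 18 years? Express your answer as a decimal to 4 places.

0.9530

p₁ = R(19)/R(17) = 9,569/12,498 = 0.765643; p₂ = R(18)/R(16) = 10,953/13,702 = 0.799372.
P(at least one) = 1 − (1−p₁)(1−p₂) = 1 − 0.234357 × 0.200628 = 0.952981.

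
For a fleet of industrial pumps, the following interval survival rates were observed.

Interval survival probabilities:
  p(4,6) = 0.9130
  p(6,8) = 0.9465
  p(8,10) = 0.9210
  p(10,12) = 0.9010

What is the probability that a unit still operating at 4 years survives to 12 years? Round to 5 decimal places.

0.71709

The overall survival probability is 0.9130 × 0.9465 × 0.9210 × 0.9010.
= 0.717094.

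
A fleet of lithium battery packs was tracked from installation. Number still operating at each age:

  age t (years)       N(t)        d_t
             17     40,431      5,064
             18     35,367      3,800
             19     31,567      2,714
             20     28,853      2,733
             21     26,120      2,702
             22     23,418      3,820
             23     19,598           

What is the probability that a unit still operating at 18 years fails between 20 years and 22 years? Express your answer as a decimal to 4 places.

This is the probability of reaching 20 but not 22, conditional on being operational at 18: (N(20) − N(22)) / N(18).
= (28,853 − 23,418) / 35,367 = 5,435 / 35,367 = 0.153674.

0.1537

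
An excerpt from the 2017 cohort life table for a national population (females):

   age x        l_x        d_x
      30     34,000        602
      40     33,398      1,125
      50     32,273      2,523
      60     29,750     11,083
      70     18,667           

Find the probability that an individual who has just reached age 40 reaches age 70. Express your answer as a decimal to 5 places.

0.55893

The conditional survival probability is l_70/l_40 = 18,667/33,398 = 0.558926.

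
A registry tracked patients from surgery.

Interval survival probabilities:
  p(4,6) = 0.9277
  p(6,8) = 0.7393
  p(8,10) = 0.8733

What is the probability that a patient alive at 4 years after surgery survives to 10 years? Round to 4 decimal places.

0.5990

Chaining the interval survival probabilities: 0.9277 × 0.7393 × 0.8733.
= 0.598952.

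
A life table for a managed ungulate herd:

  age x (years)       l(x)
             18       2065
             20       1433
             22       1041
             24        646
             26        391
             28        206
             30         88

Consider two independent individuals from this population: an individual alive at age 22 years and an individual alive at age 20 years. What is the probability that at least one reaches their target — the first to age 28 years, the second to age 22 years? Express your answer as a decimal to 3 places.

0.781

p₁ = l(28)/l(22) = 206/1041 = 0.197887; p₂ = l(22)/l(20) = 1041/1433 = 0.726448.
P(at least one) = 1 − (1−p₁)(1−p₂) = 1 − 0.802113 × 0.273552 = 0.780580.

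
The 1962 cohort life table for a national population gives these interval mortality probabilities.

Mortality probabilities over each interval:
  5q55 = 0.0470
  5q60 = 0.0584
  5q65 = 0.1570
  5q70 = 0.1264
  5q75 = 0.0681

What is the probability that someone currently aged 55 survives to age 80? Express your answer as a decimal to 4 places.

The overall survival probability is (1 − 0.0470) × (1 − 0.0584) × (1 − 0.1570) × (1 − 0.1264) × (1 − 0.0681).
= 0.9530 × 0.9416 × 0.8430 × 0.8736 × 0.9319 = 0.615841.

0.6158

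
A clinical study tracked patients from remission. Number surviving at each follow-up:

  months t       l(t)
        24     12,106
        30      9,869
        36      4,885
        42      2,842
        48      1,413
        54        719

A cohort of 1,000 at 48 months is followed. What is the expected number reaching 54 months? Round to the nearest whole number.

509

The relevant probability is 719/1,413 = 0.508846.
Expected number = 1,000 × 0.508846 = 509.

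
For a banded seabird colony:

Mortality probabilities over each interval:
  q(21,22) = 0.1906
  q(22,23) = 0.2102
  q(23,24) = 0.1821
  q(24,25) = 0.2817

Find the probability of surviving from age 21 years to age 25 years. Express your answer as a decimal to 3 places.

P(survive 21→25) = (1 − 0.1906) × (1 − 0.2102) × (1 − 0.1821) × (1 − 0.2817).
= 0.8094 × 0.7898 × 0.8179 × 0.7183 = 0.375566.

0.376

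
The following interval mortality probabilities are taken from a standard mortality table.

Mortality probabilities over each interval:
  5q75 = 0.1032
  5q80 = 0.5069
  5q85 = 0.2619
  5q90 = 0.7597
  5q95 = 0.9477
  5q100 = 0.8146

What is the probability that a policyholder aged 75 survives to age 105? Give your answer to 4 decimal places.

0.0008

The overall survival probability is (1 − 0.1032) × (1 − 0.5069) × (1 − 0.2619) × (1 − 0.7597) × (1 − 0.9477) × (1 − 0.8146).
= 0.8968 × 0.4931 × 0.7381 × 0.2403 × 0.0523 × 0.1854 = 0.000761.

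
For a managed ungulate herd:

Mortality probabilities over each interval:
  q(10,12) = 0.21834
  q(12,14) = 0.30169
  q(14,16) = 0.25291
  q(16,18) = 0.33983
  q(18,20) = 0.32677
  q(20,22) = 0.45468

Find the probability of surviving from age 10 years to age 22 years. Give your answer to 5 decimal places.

Chaining the interval survival probabilities: (1 − 0.21834) × (1 − 0.30169) × (1 − 0.25291) × (1 − 0.33983) × (1 − 0.32677) × (1 − 0.45468).
= 0.78166 × 0.69831 × 0.74709 × 0.66017 × 0.67323 × 0.54532 = 0.098835.

0.09883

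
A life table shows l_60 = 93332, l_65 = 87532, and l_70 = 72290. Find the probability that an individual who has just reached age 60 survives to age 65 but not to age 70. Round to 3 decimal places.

We want 5|5q60 = (l_65 − l_70)/l_60.
This is the probability of reaching 65 but not 70, conditional on being alive at 60: (l_65 − l_70) / l_60.
= (87532 − 72290) / 93332 = 15242 / 93332 = 0.163309.

0.163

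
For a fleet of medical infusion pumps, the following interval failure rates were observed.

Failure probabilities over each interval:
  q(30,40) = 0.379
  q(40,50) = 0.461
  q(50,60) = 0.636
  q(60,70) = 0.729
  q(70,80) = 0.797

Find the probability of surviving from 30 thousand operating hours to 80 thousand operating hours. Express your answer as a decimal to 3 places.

0.007

The overall survival probability is (1 − 0.379) × (1 − 0.461) × (1 − 0.636) × (1 − 0.729) × (1 − 0.797).
= 0.621 × 0.539 × 0.364 × 0.271 × 0.203 = 0.006703.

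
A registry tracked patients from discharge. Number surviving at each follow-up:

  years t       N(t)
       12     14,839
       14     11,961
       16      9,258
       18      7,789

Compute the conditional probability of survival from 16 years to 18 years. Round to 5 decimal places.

0.84133

The conditional survival probability is N(18)/N(16) = 7,789/9,258 = 0.841326.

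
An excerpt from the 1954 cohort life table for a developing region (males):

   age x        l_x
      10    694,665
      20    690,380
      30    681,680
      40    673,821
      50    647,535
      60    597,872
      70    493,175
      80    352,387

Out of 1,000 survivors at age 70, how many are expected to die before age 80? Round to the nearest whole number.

285

The relevant probability is 1 − 352,387/493,175 = 0.285473.
Expected number = 1,000 × 0.285473 = 285.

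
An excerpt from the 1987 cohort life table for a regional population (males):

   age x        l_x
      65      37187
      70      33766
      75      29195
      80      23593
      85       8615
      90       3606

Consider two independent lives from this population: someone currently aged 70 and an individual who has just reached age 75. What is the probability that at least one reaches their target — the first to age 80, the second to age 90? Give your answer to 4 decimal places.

p₁ = l_80/l_70 = 23593/33766 = 0.698721; p₂ = l_90/l_75 = 3606/29195 = 0.123514.
P(at least one) = 1 − (1−p₁)(1−p₂) = 1 − 0.301279 × 0.876486 = 0.735933.

0.7359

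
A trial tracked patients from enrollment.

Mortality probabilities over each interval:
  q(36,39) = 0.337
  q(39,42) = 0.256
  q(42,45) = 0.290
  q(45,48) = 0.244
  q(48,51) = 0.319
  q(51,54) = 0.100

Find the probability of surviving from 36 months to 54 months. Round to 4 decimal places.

P(survive 36→54) = (1 − 0.337) × (1 − 0.256) × (1 − 0.290) × (1 − 0.244) × (1 − 0.319) × (1 − 0.100).
= 0.663 × 0.744 × 0.710 × 0.756 × 0.681 × 0.900 = 0.162277.

0.1623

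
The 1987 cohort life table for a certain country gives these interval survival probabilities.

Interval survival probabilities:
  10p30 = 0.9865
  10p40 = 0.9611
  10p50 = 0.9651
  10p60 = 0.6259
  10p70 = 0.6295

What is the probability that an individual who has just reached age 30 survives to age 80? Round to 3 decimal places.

Chaining the interval survival probabilities: 0.9865 × 0.9611 × 0.9651 × 0.6259 × 0.6295.
= 0.360528.

0.361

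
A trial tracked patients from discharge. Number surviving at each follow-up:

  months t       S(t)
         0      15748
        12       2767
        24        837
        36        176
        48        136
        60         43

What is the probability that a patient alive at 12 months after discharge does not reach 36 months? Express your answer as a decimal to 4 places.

0.9364

P(die before 36 | alive at 12) = 1 − S(36)/S(12) = 1 − 176/2767 = (2591)/2767 = 0.936393.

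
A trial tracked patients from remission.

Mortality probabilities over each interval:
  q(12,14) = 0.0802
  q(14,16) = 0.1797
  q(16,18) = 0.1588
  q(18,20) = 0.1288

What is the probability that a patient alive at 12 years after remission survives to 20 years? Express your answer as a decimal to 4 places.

Survival from 12 to 20 is the product of surviving each interval: (1 − 0.0802) × (1 − 0.1797) × (1 − 0.1588) × (1 − 0.1288).
= 0.9198 × 0.8203 × 0.8412 × 0.8712 = 0.552947.

0.5529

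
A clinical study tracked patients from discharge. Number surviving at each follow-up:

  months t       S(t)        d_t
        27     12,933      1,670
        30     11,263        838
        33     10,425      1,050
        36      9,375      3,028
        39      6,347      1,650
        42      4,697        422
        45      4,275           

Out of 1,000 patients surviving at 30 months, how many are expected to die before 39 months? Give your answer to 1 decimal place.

The relevant probability is 1 − 6,347/11,263 = 0.436473.
Expected number = 1,000 × 0.436473 = 436.5.

436.5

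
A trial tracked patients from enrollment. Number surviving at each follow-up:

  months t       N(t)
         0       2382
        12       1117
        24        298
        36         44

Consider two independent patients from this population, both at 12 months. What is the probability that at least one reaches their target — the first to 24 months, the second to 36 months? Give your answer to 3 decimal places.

p₁ = N(24)/N(12) = 298/1117 = 0.266786; p₂ = N(36)/N(12) = 44/1117 = 0.039391.
P(at least one) = 1 − (1−p₁)(1−p₂) = 1 − 0.733214 × 0.960609 = 0.295668.

0.296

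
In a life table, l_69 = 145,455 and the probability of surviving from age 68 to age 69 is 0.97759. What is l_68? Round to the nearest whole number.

148789

l_68 = l_69 / p = 145,455 / 0.97759 = 148789.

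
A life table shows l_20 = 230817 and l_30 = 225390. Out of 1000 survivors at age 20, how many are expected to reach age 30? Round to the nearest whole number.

The relevant probability is 225390/230817 = 0.976488.
Expected number = 1000 × 0.976488 = 976.

976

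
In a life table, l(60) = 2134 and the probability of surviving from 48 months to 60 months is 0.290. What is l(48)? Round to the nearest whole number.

l(48) = l(60) / p = 2134 / 0.290 = 7359.

7359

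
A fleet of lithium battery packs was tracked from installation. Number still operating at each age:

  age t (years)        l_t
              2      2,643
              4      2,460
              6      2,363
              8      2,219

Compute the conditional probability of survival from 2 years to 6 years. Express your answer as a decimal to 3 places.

0.894

The conditional survival probability is l_6/l_2 = 2,363/2,643 = 0.894060.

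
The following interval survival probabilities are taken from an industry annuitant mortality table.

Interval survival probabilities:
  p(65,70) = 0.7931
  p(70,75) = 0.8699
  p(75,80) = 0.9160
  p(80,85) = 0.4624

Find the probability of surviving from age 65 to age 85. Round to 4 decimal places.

0.2922

The overall survival probability is 0.7931 × 0.8699 × 0.9160 × 0.4624.
= 0.292220.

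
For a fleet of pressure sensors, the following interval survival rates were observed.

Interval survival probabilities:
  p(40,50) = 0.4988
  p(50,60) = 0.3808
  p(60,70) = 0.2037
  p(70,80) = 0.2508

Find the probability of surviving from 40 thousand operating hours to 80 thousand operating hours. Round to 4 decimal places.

0.0097

Survival from 40 to 80 is the product of surviving each interval: 0.4988 × 0.3808 × 0.2037 × 0.2508.
= 0.009704.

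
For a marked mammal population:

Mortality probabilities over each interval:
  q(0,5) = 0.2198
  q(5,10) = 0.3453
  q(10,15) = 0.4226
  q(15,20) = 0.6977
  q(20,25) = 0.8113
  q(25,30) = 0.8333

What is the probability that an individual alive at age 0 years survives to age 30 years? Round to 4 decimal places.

0.0028

Survival from 0 to 30 is the product of surviving each interval: (1 − 0.2198) × (1 − 0.3453) × (1 − 0.4226) × (1 − 0.6977) × (1 − 0.8113) × (1 − 0.8333).
= 0.7802 × 0.6547 × 0.5774 × 0.3023 × 0.1887 × 0.1667 = 0.002805.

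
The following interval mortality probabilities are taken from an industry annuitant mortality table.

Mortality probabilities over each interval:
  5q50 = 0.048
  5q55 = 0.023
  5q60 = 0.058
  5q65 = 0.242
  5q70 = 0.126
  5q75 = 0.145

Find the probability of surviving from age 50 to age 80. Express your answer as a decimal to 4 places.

Survival from 50 to 80 is the product of surviving each interval: (1 − 0.048) × (1 − 0.023) × (1 − 0.058) × (1 − 0.242) × (1 − 0.126) × (1 − 0.145).
= 0.952 × 0.977 × 0.942 × 0.758 × 0.874 × 0.855 = 0.496283.

0.4963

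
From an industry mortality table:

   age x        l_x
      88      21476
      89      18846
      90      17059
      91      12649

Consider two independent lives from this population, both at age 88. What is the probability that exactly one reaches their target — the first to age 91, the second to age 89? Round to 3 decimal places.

0.433

p₁ = l_91/l_88 = 12649/21476 = 0.588983; p₂ = l_89/l_88 = 18846/21476 = 0.877538.
P(exactly one) = p₁(1−p₂) + (1−p₁)p₂ = 0.072128 + 0.360683 = 0.432811.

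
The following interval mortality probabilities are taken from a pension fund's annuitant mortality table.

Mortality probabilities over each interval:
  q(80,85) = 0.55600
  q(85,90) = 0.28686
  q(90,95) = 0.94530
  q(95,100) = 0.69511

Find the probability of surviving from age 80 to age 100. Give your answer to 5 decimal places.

Chaining the interval survival probabilities: (1 − 0.55600) × (1 − 0.28686) × (1 − 0.94530) × (1 − 0.69511).
= 0.44400 × 0.71314 × 0.05470 × 0.30489 = 0.005281.

0.00528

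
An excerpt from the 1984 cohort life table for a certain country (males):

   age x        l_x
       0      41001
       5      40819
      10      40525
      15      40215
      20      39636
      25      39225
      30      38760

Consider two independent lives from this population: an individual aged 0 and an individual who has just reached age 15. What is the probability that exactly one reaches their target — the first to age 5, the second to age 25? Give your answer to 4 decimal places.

p₁ = l_5/l_0 = 40819/41001 = 0.995561; p₂ = l_25/l_15 = 39225/40215 = 0.975382.
P(exactly one) = p₁(1−p₂) + (1−p₁)p₂ = 0.024509 + 0.004330 = 0.028838.

0.0288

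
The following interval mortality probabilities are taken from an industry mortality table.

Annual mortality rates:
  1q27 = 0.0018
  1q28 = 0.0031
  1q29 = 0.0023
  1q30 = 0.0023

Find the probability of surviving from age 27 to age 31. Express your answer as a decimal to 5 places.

4p27 = (1 − 0.0018) × (1 − 0.0031) × (1 − 0.0023) × (1 − 0.0023).
= 0.9982 × 0.9969 × 0.9977 × 0.9977 = 0.990533.

0.99053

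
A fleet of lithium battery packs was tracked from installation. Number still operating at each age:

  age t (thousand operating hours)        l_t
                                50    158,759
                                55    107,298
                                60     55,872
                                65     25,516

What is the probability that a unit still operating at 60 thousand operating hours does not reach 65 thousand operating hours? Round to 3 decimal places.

0.543

P(fail before 65 | operational at 60) = 1 − l_65/l_60 = 1 − 25,516/55,872 = (30,356)/55,872 = 0.543313.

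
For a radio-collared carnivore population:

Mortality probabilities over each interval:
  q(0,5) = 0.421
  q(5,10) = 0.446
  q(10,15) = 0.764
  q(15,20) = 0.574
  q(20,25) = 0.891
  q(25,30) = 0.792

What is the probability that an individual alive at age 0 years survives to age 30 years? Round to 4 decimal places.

The overall survival probability is (1 − 0.421) × (1 − 0.446) × (1 − 0.764) × (1 − 0.574) × (1 − 0.891) × (1 − 0.792).
= 0.579 × 0.554 × 0.236 × 0.426 × 0.109 × 0.208 = 0.000731.

0.0007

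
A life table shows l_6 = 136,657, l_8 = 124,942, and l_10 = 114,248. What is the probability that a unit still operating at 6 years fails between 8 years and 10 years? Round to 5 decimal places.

0.07825

This is the probability of reaching 8 but not 10, conditional on being operational at 6: (l_8 − l_10) / l_6.
= (124,942 − 114,248) / 136,657 = 10,694 / 136,657 = 0.078254.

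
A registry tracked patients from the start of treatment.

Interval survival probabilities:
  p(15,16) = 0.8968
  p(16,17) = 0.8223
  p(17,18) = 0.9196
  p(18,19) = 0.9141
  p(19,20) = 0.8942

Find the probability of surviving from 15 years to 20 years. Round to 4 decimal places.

0.5543

Survival from 15 to 20 is the product of surviving each interval: 0.8968 × 0.8223 × 0.9196 × 0.9141 × 0.8942.
= 0.554311.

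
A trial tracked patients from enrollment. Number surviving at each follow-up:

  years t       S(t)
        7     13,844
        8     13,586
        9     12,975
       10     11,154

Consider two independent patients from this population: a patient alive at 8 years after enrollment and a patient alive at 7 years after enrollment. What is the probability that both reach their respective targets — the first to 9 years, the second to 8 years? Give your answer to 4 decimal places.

0.9372

p₁ = S(9)/S(8) = 12,975/13,586 = 0.955027; p₂ = S(8)/S(7) = 13,586/13,844 = 0.981364.
P(both) = p₁ × p₂ = 0.955027 × 0.981364 = 0.937229.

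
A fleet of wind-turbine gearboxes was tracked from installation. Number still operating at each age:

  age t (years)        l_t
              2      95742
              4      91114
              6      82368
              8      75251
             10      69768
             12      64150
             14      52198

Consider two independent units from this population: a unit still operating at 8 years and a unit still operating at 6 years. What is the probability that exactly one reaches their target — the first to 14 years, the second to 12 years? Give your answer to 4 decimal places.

p₁ = l_14/l_8 = 52198/75251 = 0.693652; p₂ = l_12/l_6 = 64150/82368 = 0.778822.
P(exactly one) = p₁(1−p₂) + (1−p₁)p₂ = 0.153421 + 0.238591 = 0.392011.

0.3920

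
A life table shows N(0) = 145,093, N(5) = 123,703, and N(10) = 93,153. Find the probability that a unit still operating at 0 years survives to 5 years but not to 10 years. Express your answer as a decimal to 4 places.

This is the probability of reaching 5 but not 10, conditional on being operational at 0: (N(5) − N(10)) / N(0).
= (123,703 − 93,153) / 145,093 = 30,550 / 145,093 = 0.210555.

0.2106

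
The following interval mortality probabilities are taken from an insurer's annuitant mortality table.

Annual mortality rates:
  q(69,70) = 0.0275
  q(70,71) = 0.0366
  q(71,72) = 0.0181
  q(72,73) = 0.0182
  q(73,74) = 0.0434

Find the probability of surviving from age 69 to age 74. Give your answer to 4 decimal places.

Survival from 69 to 74 is the product of surviving each interval: (1 − 0.0275) × (1 − 0.0366) × (1 − 0.0181) × (1 − 0.0182) × (1 − 0.0434).
= 0.9725 × 0.9634 × 0.9819 × 0.9818 × 0.9566 = 0.864006.

0.8640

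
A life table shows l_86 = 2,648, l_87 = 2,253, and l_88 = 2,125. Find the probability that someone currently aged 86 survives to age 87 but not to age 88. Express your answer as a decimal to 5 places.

0.04834

We want 1|1q86 = (l_87 − l_88)/l_86.
This is the probability of reaching 87 but not 88, conditional on being alive at 86: (l_87 − l_88) / l_86.
= (2,253 − 2,125) / 2,648 = 128 / 2,648 = 0.048338.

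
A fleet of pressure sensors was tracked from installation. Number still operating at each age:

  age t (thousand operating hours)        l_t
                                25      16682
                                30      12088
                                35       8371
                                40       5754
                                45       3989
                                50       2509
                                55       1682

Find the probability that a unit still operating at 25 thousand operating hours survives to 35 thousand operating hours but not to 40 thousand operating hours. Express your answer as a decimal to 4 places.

This is the probability of reaching 35 but not 40, conditional on being operational at 25: (l_35 − l_40) / l_25.
= (8371 − 5754) / 16682 = 2617 / 16682 = 0.156876.

0.1569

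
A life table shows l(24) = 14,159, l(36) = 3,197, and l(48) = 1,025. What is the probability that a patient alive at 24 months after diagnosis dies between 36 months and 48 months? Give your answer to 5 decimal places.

0.15340

This is the probability of reaching 36 but not 48, conditional on being alive at 24: (l(36) − l(48)) / l(24).
= (3,197 − 1,025) / 14,159 = 2,172 / 14,159 = 0.153401.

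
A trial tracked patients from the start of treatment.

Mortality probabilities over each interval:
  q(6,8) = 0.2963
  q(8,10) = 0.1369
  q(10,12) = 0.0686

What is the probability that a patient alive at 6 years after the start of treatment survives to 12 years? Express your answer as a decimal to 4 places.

0.5657

Chaining the interval survival probabilities: (1 − 0.2963) × (1 − 0.1369) × (1 − 0.0686).
= 0.7037 × 0.8631 × 0.9314 = 0.565698.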